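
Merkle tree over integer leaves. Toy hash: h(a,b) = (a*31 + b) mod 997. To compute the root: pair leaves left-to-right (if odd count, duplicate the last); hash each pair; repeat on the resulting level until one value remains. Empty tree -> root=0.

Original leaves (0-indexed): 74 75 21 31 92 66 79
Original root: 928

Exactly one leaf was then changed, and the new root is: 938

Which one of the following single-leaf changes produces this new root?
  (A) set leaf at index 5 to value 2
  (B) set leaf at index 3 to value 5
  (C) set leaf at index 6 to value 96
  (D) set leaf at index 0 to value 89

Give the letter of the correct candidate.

Original leaves: [74, 75, 21, 31, 92, 66, 79]
Target new root: 938
Try each candidate change and compute the resulting root:
Candidate A: set leaf[5] = 2 -> leaves = [74, 75, 21, 31, 92, 2, 79]
  L0: [74, 75, 21, 31, 92, 2, 79]
  L1: h(74,75)=(74*31+75)%997=375 h(21,31)=(21*31+31)%997=682 h(92,2)=(92*31+2)%997=860 h(79,79)=(79*31+79)%997=534 -> [375, 682, 860, 534]
  L2: h(375,682)=(375*31+682)%997=343 h(860,534)=(860*31+534)%997=275 -> [343, 275]
  L3: h(343,275)=(343*31+275)%997=938 -> [938]
  root = 938 == target 938  ** MATCH **
Candidate B: set leaf[3] = 5 -> leaves = [74, 75, 21, 5, 92, 66, 79]
  L0: [74, 75, 21, 5, 92, 66, 79]
  L1: h(74,75)=(74*31+75)%997=375 h(21,5)=(21*31+5)%997=656 h(92,66)=(92*31+66)%997=924 h(79,79)=(79*31+79)%997=534 -> [375, 656, 924, 534]
  L2: h(375,656)=(375*31+656)%997=317 h(924,534)=(924*31+534)%997=265 -> [317, 265]
  L3: h(317,265)=(317*31+265)%997=122 -> [122]
  root = 122 != target 938
Candidate C: set leaf[6] = 96 -> leaves = [74, 75, 21, 31, 92, 66, 96]
  L0: [74, 75, 21, 31, 92, 66, 96]
  L1: h(74,75)=(74*31+75)%997=375 h(21,31)=(21*31+31)%997=682 h(92,66)=(92*31+66)%997=924 h(96,96)=(96*31+96)%997=81 -> [375, 682, 924, 81]
  L2: h(375,682)=(375*31+682)%997=343 h(924,81)=(924*31+81)%997=809 -> [343, 809]
  L3: h(343,809)=(343*31+809)%997=475 -> [475]
  root = 475 != target 938
Candidate D: set leaf[0] = 89 -> leaves = [89, 75, 21, 31, 92, 66, 79]
  L0: [89, 75, 21, 31, 92, 66, 79]
  L1: h(89,75)=(89*31+75)%997=840 h(21,31)=(21*31+31)%997=682 h(92,66)=(92*31+66)%997=924 h(79,79)=(79*31+79)%997=534 -> [840, 682, 924, 534]
  L2: h(840,682)=(840*31+682)%997=800 h(924,534)=(924*31+534)%997=265 -> [800, 265]
  L3: h(800,265)=(800*31+265)%997=140 -> [140]
  root = 140 != target 938
Candidate A produces the target root.

Answer: A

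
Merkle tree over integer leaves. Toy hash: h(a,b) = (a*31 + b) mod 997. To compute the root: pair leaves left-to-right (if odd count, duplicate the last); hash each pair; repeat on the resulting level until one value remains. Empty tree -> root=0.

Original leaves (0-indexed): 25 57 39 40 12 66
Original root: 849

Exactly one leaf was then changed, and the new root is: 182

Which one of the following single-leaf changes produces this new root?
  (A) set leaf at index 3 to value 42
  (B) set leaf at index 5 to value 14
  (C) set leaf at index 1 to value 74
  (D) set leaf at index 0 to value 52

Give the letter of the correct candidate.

Original leaves: [25, 57, 39, 40, 12, 66]
Target new root: 182
Try each candidate change and compute the resulting root:
Candidate A: set leaf[3] = 42 -> leaves = [25, 57, 39, 42, 12, 66]
  L0: [25, 57, 39, 42, 12, 66]
  L1: h(25,57)=(25*31+57)%997=832 h(39,42)=(39*31+42)%997=254 h(12,66)=(12*31+66)%997=438 -> [832, 254, 438]
  L2: h(832,254)=(832*31+254)%997=124 h(438,438)=(438*31+438)%997=58 -> [124, 58]
  L3: h(124,58)=(124*31+58)%997=911 -> [911]
  root = 911 != target 182
Candidate B: set leaf[5] = 14 -> leaves = [25, 57, 39, 40, 12, 14]
  L0: [25, 57, 39, 40, 12, 14]
  L1: h(25,57)=(25*31+57)%997=832 h(39,40)=(39*31+40)%997=252 h(12,14)=(12*31+14)%997=386 -> [832, 252, 386]
  L2: h(832,252)=(832*31+252)%997=122 h(386,386)=(386*31+386)%997=388 -> [122, 388]
  L3: h(122,388)=(122*31+388)%997=182 -> [182]
  root = 182 == target 182  ** MATCH **
Candidate C: set leaf[1] = 74 -> leaves = [25, 74, 39, 40, 12, 66]
  L0: [25, 74, 39, 40, 12, 66]
  L1: h(25,74)=(25*31+74)%997=849 h(39,40)=(39*31+40)%997=252 h(12,66)=(12*31+66)%997=438 -> [849, 252, 438]
  L2: h(849,252)=(849*31+252)%997=649 h(438,438)=(438*31+438)%997=58 -> [649, 58]
  L3: h(649,58)=(649*31+58)%997=237 -> [237]
  root = 237 != target 182
Candidate D: set leaf[0] = 52 -> leaves = [52, 57, 39, 40, 12, 66]
  L0: [52, 57, 39, 40, 12, 66]
  L1: h(52,57)=(52*31+57)%997=672 h(39,40)=(39*31+40)%997=252 h(12,66)=(12*31+66)%997=438 -> [672, 252, 438]
  L2: h(672,252)=(672*31+252)%997=147 h(438,438)=(438*31+438)%997=58 -> [147, 58]
  L3: h(147,58)=(147*31+58)%997=627 -> [627]
  root = 627 != target 182
Candidate B produces the target root.

Answer: B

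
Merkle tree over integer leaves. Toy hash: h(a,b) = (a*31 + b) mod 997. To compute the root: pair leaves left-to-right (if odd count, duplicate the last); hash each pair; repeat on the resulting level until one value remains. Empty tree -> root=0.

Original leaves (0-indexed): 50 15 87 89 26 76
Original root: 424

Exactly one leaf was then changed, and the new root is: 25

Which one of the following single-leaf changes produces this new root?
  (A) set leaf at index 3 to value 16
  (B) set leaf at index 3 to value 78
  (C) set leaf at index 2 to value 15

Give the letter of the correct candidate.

Original leaves: [50, 15, 87, 89, 26, 76]
Target new root: 25
Try each candidate change and compute the resulting root:
Candidate A: set leaf[3] = 16 -> leaves = [50, 15, 87, 16, 26, 76]
  L0: [50, 15, 87, 16, 26, 76]
  L1: h(50,15)=(50*31+15)%997=568 h(87,16)=(87*31+16)%997=719 h(26,76)=(26*31+76)%997=882 -> [568, 719, 882]
  L2: h(568,719)=(568*31+719)%997=381 h(882,882)=(882*31+882)%997=308 -> [381, 308]
  L3: h(381,308)=(381*31+308)%997=155 -> [155]
  root = 155 != target 25
Candidate B: set leaf[3] = 78 -> leaves = [50, 15, 87, 78, 26, 76]
  L0: [50, 15, 87, 78, 26, 76]
  L1: h(50,15)=(50*31+15)%997=568 h(87,78)=(87*31+78)%997=781 h(26,76)=(26*31+76)%997=882 -> [568, 781, 882]
  L2: h(568,781)=(568*31+781)%997=443 h(882,882)=(882*31+882)%997=308 -> [443, 308]
  L3: h(443,308)=(443*31+308)%997=83 -> [83]
  root = 83 != target 25
Candidate C: set leaf[2] = 15 -> leaves = [50, 15, 15, 89, 26, 76]
  L0: [50, 15, 15, 89, 26, 76]
  L1: h(50,15)=(50*31+15)%997=568 h(15,89)=(15*31+89)%997=554 h(26,76)=(26*31+76)%997=882 -> [568, 554, 882]
  L2: h(568,554)=(568*31+554)%997=216 h(882,882)=(882*31+882)%997=308 -> [216, 308]
  L3: h(216,308)=(216*31+308)%997=25 -> [25]
  root = 25 == target 25  ** MATCH **
Candidate C produces the target root.

Answer: C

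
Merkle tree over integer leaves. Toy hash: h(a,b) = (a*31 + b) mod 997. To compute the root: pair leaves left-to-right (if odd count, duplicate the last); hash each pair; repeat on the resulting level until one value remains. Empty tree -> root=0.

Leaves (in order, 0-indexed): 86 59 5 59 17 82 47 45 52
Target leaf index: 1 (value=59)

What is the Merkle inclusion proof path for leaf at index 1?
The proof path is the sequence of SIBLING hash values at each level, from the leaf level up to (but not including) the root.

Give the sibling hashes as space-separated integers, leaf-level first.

L0 (leaves): [86, 59, 5, 59, 17, 82, 47, 45, 52], target index=1
L1: h(86,59)=(86*31+59)%997=731 [pair 0] h(5,59)=(5*31+59)%997=214 [pair 1] h(17,82)=(17*31+82)%997=609 [pair 2] h(47,45)=(47*31+45)%997=505 [pair 3] h(52,52)=(52*31+52)%997=667 [pair 4] -> [731, 214, 609, 505, 667]
  Sibling for proof at L0: 86
L2: h(731,214)=(731*31+214)%997=941 [pair 0] h(609,505)=(609*31+505)%997=441 [pair 1] h(667,667)=(667*31+667)%997=407 [pair 2] -> [941, 441, 407]
  Sibling for proof at L1: 214
L3: h(941,441)=(941*31+441)%997=699 [pair 0] h(407,407)=(407*31+407)%997=63 [pair 1] -> [699, 63]
  Sibling for proof at L2: 441
L4: h(699,63)=(699*31+63)%997=795 [pair 0] -> [795]
  Sibling for proof at L3: 63
Root: 795
Proof path (sibling hashes from leaf to root): [86, 214, 441, 63]

Answer: 86 214 441 63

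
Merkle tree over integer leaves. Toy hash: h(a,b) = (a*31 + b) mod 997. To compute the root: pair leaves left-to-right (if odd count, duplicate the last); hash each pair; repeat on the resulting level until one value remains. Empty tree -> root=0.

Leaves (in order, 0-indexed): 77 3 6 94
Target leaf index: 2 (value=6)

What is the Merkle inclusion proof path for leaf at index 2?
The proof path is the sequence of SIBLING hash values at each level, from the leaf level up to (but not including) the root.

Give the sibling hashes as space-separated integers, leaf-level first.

Answer: 94 396

Derivation:
L0 (leaves): [77, 3, 6, 94], target index=2
L1: h(77,3)=(77*31+3)%997=396 [pair 0] h(6,94)=(6*31+94)%997=280 [pair 1] -> [396, 280]
  Sibling for proof at L0: 94
L2: h(396,280)=(396*31+280)%997=592 [pair 0] -> [592]
  Sibling for proof at L1: 396
Root: 592
Proof path (sibling hashes from leaf to root): [94, 396]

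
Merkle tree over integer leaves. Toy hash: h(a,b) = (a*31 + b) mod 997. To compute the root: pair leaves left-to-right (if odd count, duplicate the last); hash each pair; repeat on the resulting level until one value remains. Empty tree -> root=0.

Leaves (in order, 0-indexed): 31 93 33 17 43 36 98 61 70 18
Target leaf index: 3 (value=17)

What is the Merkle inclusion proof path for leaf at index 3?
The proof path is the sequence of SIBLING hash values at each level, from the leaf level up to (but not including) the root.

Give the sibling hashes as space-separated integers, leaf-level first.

Answer: 33 57 673 253

Derivation:
L0 (leaves): [31, 93, 33, 17, 43, 36, 98, 61, 70, 18], target index=3
L1: h(31,93)=(31*31+93)%997=57 [pair 0] h(33,17)=(33*31+17)%997=43 [pair 1] h(43,36)=(43*31+36)%997=372 [pair 2] h(98,61)=(98*31+61)%997=108 [pair 3] h(70,18)=(70*31+18)%997=194 [pair 4] -> [57, 43, 372, 108, 194]
  Sibling for proof at L0: 33
L2: h(57,43)=(57*31+43)%997=813 [pair 0] h(372,108)=(372*31+108)%997=673 [pair 1] h(194,194)=(194*31+194)%997=226 [pair 2] -> [813, 673, 226]
  Sibling for proof at L1: 57
L3: h(813,673)=(813*31+673)%997=951 [pair 0] h(226,226)=(226*31+226)%997=253 [pair 1] -> [951, 253]
  Sibling for proof at L2: 673
L4: h(951,253)=(951*31+253)%997=821 [pair 0] -> [821]
  Sibling for proof at L3: 253
Root: 821
Proof path (sibling hashes from leaf to root): [33, 57, 673, 253]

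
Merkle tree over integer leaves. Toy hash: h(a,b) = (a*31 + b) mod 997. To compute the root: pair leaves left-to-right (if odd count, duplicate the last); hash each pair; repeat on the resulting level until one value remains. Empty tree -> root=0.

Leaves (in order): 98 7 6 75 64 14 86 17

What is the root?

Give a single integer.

L0: [98, 7, 6, 75, 64, 14, 86, 17]
L1: h(98,7)=(98*31+7)%997=54 h(6,75)=(6*31+75)%997=261 h(64,14)=(64*31+14)%997=4 h(86,17)=(86*31+17)%997=689 -> [54, 261, 4, 689]
L2: h(54,261)=(54*31+261)%997=938 h(4,689)=(4*31+689)%997=813 -> [938, 813]
L3: h(938,813)=(938*31+813)%997=978 -> [978]

Answer: 978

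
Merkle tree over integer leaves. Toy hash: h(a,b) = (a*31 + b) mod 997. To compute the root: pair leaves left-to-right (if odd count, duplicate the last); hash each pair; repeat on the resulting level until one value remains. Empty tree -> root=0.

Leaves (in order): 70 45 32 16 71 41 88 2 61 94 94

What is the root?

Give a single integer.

L0: [70, 45, 32, 16, 71, 41, 88, 2, 61, 94, 94]
L1: h(70,45)=(70*31+45)%997=221 h(32,16)=(32*31+16)%997=11 h(71,41)=(71*31+41)%997=248 h(88,2)=(88*31+2)%997=736 h(61,94)=(61*31+94)%997=988 h(94,94)=(94*31+94)%997=17 -> [221, 11, 248, 736, 988, 17]
L2: h(221,11)=(221*31+11)%997=880 h(248,736)=(248*31+736)%997=448 h(988,17)=(988*31+17)%997=735 -> [880, 448, 735]
L3: h(880,448)=(880*31+448)%997=809 h(735,735)=(735*31+735)%997=589 -> [809, 589]
L4: h(809,589)=(809*31+589)%997=743 -> [743]

Answer: 743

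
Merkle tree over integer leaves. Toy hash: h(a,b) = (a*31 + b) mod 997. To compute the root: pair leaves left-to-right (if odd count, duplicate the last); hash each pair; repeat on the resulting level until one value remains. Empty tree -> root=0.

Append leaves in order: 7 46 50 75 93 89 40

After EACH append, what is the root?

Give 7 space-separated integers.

After append 7 (leaves=[7]):
  L0: [7]
  root=7
After append 46 (leaves=[7, 46]):
  L0: [7, 46]
  L1: h(7,46)=(7*31+46)%997=263 -> [263]
  root=263
After append 50 (leaves=[7, 46, 50]):
  L0: [7, 46, 50]
  L1: h(7,46)=(7*31+46)%997=263 h(50,50)=(50*31+50)%997=603 -> [263, 603]
  L2: h(263,603)=(263*31+603)%997=780 -> [780]
  root=780
After append 75 (leaves=[7, 46, 50, 75]):
  L0: [7, 46, 50, 75]
  L1: h(7,46)=(7*31+46)%997=263 h(50,75)=(50*31+75)%997=628 -> [263, 628]
  L2: h(263,628)=(263*31+628)%997=805 -> [805]
  root=805
After append 93 (leaves=[7, 46, 50, 75, 93]):
  L0: [7, 46, 50, 75, 93]
  L1: h(7,46)=(7*31+46)%997=263 h(50,75)=(50*31+75)%997=628 h(93,93)=(93*31+93)%997=982 -> [263, 628, 982]
  L2: h(263,628)=(263*31+628)%997=805 h(982,982)=(982*31+982)%997=517 -> [805, 517]
  L3: h(805,517)=(805*31+517)%997=547 -> [547]
  root=547
After append 89 (leaves=[7, 46, 50, 75, 93, 89]):
  L0: [7, 46, 50, 75, 93, 89]
  L1: h(7,46)=(7*31+46)%997=263 h(50,75)=(50*31+75)%997=628 h(93,89)=(93*31+89)%997=978 -> [263, 628, 978]
  L2: h(263,628)=(263*31+628)%997=805 h(978,978)=(978*31+978)%997=389 -> [805, 389]
  L3: h(805,389)=(805*31+389)%997=419 -> [419]
  root=419
After append 40 (leaves=[7, 46, 50, 75, 93, 89, 40]):
  L0: [7, 46, 50, 75, 93, 89, 40]
  L1: h(7,46)=(7*31+46)%997=263 h(50,75)=(50*31+75)%997=628 h(93,89)=(93*31+89)%997=978 h(40,40)=(40*31+40)%997=283 -> [263, 628, 978, 283]
  L2: h(263,628)=(263*31+628)%997=805 h(978,283)=(978*31+283)%997=691 -> [805, 691]
  L3: h(805,691)=(805*31+691)%997=721 -> [721]
  root=721

Answer: 7 263 780 805 547 419 721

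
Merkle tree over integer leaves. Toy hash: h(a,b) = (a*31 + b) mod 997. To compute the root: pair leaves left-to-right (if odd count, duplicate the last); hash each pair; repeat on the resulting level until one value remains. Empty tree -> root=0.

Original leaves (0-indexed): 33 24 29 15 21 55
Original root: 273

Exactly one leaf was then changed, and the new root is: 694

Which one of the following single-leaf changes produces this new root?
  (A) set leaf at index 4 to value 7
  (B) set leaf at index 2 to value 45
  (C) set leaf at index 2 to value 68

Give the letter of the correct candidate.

Original leaves: [33, 24, 29, 15, 21, 55]
Target new root: 694
Try each candidate change and compute the resulting root:
Candidate A: set leaf[4] = 7 -> leaves = [33, 24, 29, 15, 7, 55]
  L0: [33, 24, 29, 15, 7, 55]
  L1: h(33,24)=(33*31+24)%997=50 h(29,15)=(29*31+15)%997=914 h(7,55)=(7*31+55)%997=272 -> [50, 914, 272]
  L2: h(50,914)=(50*31+914)%997=470 h(272,272)=(272*31+272)%997=728 -> [470, 728]
  L3: h(470,728)=(470*31+728)%997=343 -> [343]
  root = 343 != target 694
Candidate B: set leaf[2] = 45 -> leaves = [33, 24, 45, 15, 21, 55]
  L0: [33, 24, 45, 15, 21, 55]
  L1: h(33,24)=(33*31+24)%997=50 h(45,15)=(45*31+15)%997=413 h(21,55)=(21*31+55)%997=706 -> [50, 413, 706]
  L2: h(50,413)=(50*31+413)%997=966 h(706,706)=(706*31+706)%997=658 -> [966, 658]
  L3: h(966,658)=(966*31+658)%997=694 -> [694]
  root = 694 == target 694  ** MATCH **
Candidate C: set leaf[2] = 68 -> leaves = [33, 24, 68, 15, 21, 55]
  L0: [33, 24, 68, 15, 21, 55]
  L1: h(33,24)=(33*31+24)%997=50 h(68,15)=(68*31+15)%997=129 h(21,55)=(21*31+55)%997=706 -> [50, 129, 706]
  L2: h(50,129)=(50*31+129)%997=682 h(706,706)=(706*31+706)%997=658 -> [682, 658]
  L3: h(682,658)=(682*31+658)%997=863 -> [863]
  root = 863 != target 694
Candidate B produces the target root.

Answer: B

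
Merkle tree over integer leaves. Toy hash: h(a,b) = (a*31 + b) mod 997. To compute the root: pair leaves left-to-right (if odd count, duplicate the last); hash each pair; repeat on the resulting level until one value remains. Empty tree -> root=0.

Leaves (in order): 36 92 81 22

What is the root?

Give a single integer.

L0: [36, 92, 81, 22]
L1: h(36,92)=(36*31+92)%997=211 h(81,22)=(81*31+22)%997=539 -> [211, 539]
L2: h(211,539)=(211*31+539)%997=101 -> [101]

Answer: 101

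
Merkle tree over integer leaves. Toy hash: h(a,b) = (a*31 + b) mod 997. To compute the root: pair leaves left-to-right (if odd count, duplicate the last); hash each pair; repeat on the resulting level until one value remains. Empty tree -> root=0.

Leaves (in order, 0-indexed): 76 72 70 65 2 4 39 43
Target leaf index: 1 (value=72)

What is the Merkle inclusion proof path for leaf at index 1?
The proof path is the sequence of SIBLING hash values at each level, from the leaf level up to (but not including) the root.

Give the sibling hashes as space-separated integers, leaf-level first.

Answer: 76 241 307

Derivation:
L0 (leaves): [76, 72, 70, 65, 2, 4, 39, 43], target index=1
L1: h(76,72)=(76*31+72)%997=434 [pair 0] h(70,65)=(70*31+65)%997=241 [pair 1] h(2,4)=(2*31+4)%997=66 [pair 2] h(39,43)=(39*31+43)%997=255 [pair 3] -> [434, 241, 66, 255]
  Sibling for proof at L0: 76
L2: h(434,241)=(434*31+241)%997=734 [pair 0] h(66,255)=(66*31+255)%997=307 [pair 1] -> [734, 307]
  Sibling for proof at L1: 241
L3: h(734,307)=(734*31+307)%997=130 [pair 0] -> [130]
  Sibling for proof at L2: 307
Root: 130
Proof path (sibling hashes from leaf to root): [76, 241, 307]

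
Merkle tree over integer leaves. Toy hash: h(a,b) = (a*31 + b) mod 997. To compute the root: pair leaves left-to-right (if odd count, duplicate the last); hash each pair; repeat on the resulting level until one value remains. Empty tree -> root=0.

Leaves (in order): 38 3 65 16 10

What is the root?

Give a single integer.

L0: [38, 3, 65, 16, 10]
L1: h(38,3)=(38*31+3)%997=184 h(65,16)=(65*31+16)%997=37 h(10,10)=(10*31+10)%997=320 -> [184, 37, 320]
L2: h(184,37)=(184*31+37)%997=756 h(320,320)=(320*31+320)%997=270 -> [756, 270]
L3: h(756,270)=(756*31+270)%997=775 -> [775]

Answer: 775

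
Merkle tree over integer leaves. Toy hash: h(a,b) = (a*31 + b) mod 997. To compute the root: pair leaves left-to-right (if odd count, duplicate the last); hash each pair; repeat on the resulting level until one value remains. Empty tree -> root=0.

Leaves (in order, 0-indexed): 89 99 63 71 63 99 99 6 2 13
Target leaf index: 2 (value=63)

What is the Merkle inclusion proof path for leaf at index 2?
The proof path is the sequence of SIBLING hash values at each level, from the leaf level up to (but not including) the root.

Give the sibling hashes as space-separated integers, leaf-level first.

L0 (leaves): [89, 99, 63, 71, 63, 99, 99, 6, 2, 13], target index=2
L1: h(89,99)=(89*31+99)%997=864 [pair 0] h(63,71)=(63*31+71)%997=30 [pair 1] h(63,99)=(63*31+99)%997=58 [pair 2] h(99,6)=(99*31+6)%997=84 [pair 3] h(2,13)=(2*31+13)%997=75 [pair 4] -> [864, 30, 58, 84, 75]
  Sibling for proof at L0: 71
L2: h(864,30)=(864*31+30)%997=892 [pair 0] h(58,84)=(58*31+84)%997=885 [pair 1] h(75,75)=(75*31+75)%997=406 [pair 2] -> [892, 885, 406]
  Sibling for proof at L1: 864
L3: h(892,885)=(892*31+885)%997=621 [pair 0] h(406,406)=(406*31+406)%997=31 [pair 1] -> [621, 31]
  Sibling for proof at L2: 885
L4: h(621,31)=(621*31+31)%997=339 [pair 0] -> [339]
  Sibling for proof at L3: 31
Root: 339
Proof path (sibling hashes from leaf to root): [71, 864, 885, 31]

Answer: 71 864 885 31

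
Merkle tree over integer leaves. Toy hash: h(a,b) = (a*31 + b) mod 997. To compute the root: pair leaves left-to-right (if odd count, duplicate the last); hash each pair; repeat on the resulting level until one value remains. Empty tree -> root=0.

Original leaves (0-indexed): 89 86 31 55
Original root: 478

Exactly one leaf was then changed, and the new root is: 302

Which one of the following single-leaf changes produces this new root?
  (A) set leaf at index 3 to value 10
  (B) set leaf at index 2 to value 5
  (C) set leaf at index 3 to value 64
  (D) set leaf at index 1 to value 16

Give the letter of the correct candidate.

Original leaves: [89, 86, 31, 55]
Target new root: 302
Try each candidate change and compute the resulting root:
Candidate A: set leaf[3] = 10 -> leaves = [89, 86, 31, 10]
  L0: [89, 86, 31, 10]
  L1: h(89,86)=(89*31+86)%997=851 h(31,10)=(31*31+10)%997=971 -> [851, 971]
  L2: h(851,971)=(851*31+971)%997=433 -> [433]
  root = 433 != target 302
Candidate B: set leaf[2] = 5 -> leaves = [89, 86, 5, 55]
  L0: [89, 86, 5, 55]
  L1: h(89,86)=(89*31+86)%997=851 h(5,55)=(5*31+55)%997=210 -> [851, 210]
  L2: h(851,210)=(851*31+210)%997=669 -> [669]
  root = 669 != target 302
Candidate C: set leaf[3] = 64 -> leaves = [89, 86, 31, 64]
  L0: [89, 86, 31, 64]
  L1: h(89,86)=(89*31+86)%997=851 h(31,64)=(31*31+64)%997=28 -> [851, 28]
  L2: h(851,28)=(851*31+28)%997=487 -> [487]
  root = 487 != target 302
Candidate D: set leaf[1] = 16 -> leaves = [89, 16, 31, 55]
  L0: [89, 16, 31, 55]
  L1: h(89,16)=(89*31+16)%997=781 h(31,55)=(31*31+55)%997=19 -> [781, 19]
  L2: h(781,19)=(781*31+19)%997=302 -> [302]
  root = 302 == target 302  ** MATCH **
Candidate D produces the target root.

Answer: D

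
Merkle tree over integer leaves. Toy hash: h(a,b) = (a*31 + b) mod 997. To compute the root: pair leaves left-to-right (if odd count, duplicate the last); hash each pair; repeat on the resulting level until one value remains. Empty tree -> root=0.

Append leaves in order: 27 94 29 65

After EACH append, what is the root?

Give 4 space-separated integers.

Answer: 27 931 876 912

Derivation:
After append 27 (leaves=[27]):
  L0: [27]
  root=27
After append 94 (leaves=[27, 94]):
  L0: [27, 94]
  L1: h(27,94)=(27*31+94)%997=931 -> [931]
  root=931
After append 29 (leaves=[27, 94, 29]):
  L0: [27, 94, 29]
  L1: h(27,94)=(27*31+94)%997=931 h(29,29)=(29*31+29)%997=928 -> [931, 928]
  L2: h(931,928)=(931*31+928)%997=876 -> [876]
  root=876
After append 65 (leaves=[27, 94, 29, 65]):
  L0: [27, 94, 29, 65]
  L1: h(27,94)=(27*31+94)%997=931 h(29,65)=(29*31+65)%997=964 -> [931, 964]
  L2: h(931,964)=(931*31+964)%997=912 -> [912]
  root=912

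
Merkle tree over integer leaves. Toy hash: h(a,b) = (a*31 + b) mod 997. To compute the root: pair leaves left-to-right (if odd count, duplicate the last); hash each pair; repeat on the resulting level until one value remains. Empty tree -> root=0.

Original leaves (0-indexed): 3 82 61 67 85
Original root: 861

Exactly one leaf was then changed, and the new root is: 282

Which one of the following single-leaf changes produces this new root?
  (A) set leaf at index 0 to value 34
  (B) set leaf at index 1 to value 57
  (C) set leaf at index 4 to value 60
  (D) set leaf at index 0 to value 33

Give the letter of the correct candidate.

Original leaves: [3, 82, 61, 67, 85]
Target new root: 282
Try each candidate change and compute the resulting root:
Candidate A: set leaf[0] = 34 -> leaves = [34, 82, 61, 67, 85]
  L0: [34, 82, 61, 67, 85]
  L1: h(34,82)=(34*31+82)%997=139 h(61,67)=(61*31+67)%997=961 h(85,85)=(85*31+85)%997=726 -> [139, 961, 726]
  L2: h(139,961)=(139*31+961)%997=285 h(726,726)=(726*31+726)%997=301 -> [285, 301]
  L3: h(285,301)=(285*31+301)%997=163 -> [163]
  root = 163 != target 282
Candidate B: set leaf[1] = 57 -> leaves = [3, 57, 61, 67, 85]
  L0: [3, 57, 61, 67, 85]
  L1: h(3,57)=(3*31+57)%997=150 h(61,67)=(61*31+67)%997=961 h(85,85)=(85*31+85)%997=726 -> [150, 961, 726]
  L2: h(150,961)=(150*31+961)%997=626 h(726,726)=(726*31+726)%997=301 -> [626, 301]
  L3: h(626,301)=(626*31+301)%997=764 -> [764]
  root = 764 != target 282
Candidate C: set leaf[4] = 60 -> leaves = [3, 82, 61, 67, 60]
  L0: [3, 82, 61, 67, 60]
  L1: h(3,82)=(3*31+82)%997=175 h(61,67)=(61*31+67)%997=961 h(60,60)=(60*31+60)%997=923 -> [175, 961, 923]
  L2: h(175,961)=(175*31+961)%997=404 h(923,923)=(923*31+923)%997=623 -> [404, 623]
  L3: h(404,623)=(404*31+623)%997=186 -> [186]
  root = 186 != target 282
Candidate D: set leaf[0] = 33 -> leaves = [33, 82, 61, 67, 85]
  L0: [33, 82, 61, 67, 85]
  L1: h(33,82)=(33*31+82)%997=108 h(61,67)=(61*31+67)%997=961 h(85,85)=(85*31+85)%997=726 -> [108, 961, 726]
  L2: h(108,961)=(108*31+961)%997=321 h(726,726)=(726*31+726)%997=301 -> [321, 301]
  L3: h(321,301)=(321*31+301)%997=282 -> [282]
  root = 282 == target 282  ** MATCH **
Candidate D produces the target root.

Answer: D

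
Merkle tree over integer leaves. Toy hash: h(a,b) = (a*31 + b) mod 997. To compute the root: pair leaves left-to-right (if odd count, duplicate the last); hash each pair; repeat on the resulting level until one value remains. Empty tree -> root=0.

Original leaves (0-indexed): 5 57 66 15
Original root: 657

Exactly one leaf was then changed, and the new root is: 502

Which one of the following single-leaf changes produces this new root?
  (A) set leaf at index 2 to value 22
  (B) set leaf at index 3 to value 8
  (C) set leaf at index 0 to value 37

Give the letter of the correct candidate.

Original leaves: [5, 57, 66, 15]
Target new root: 502
Try each candidate change and compute the resulting root:
Candidate A: set leaf[2] = 22 -> leaves = [5, 57, 22, 15]
  L0: [5, 57, 22, 15]
  L1: h(5,57)=(5*31+57)%997=212 h(22,15)=(22*31+15)%997=697 -> [212, 697]
  L2: h(212,697)=(212*31+697)%997=290 -> [290]
  root = 290 != target 502
Candidate B: set leaf[3] = 8 -> leaves = [5, 57, 66, 8]
  L0: [5, 57, 66, 8]
  L1: h(5,57)=(5*31+57)%997=212 h(66,8)=(66*31+8)%997=60 -> [212, 60]
  L2: h(212,60)=(212*31+60)%997=650 -> [650]
  root = 650 != target 502
Candidate C: set leaf[0] = 37 -> leaves = [37, 57, 66, 15]
  L0: [37, 57, 66, 15]
  L1: h(37,57)=(37*31+57)%997=207 h(66,15)=(66*31+15)%997=67 -> [207, 67]
  L2: h(207,67)=(207*31+67)%997=502 -> [502]
  root = 502 == target 502  ** MATCH **
Candidate C produces the target root.

Answer: C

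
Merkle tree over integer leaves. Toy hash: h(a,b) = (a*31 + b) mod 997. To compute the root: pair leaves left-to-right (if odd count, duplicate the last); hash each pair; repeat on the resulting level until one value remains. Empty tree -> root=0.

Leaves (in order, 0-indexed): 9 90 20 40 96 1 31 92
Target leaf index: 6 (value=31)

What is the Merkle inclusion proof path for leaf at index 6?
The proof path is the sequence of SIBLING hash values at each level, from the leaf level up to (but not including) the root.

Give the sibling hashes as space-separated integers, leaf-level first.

Answer: 92 983 135

Derivation:
L0 (leaves): [9, 90, 20, 40, 96, 1, 31, 92], target index=6
L1: h(9,90)=(9*31+90)%997=369 [pair 0] h(20,40)=(20*31+40)%997=660 [pair 1] h(96,1)=(96*31+1)%997=983 [pair 2] h(31,92)=(31*31+92)%997=56 [pair 3] -> [369, 660, 983, 56]
  Sibling for proof at L0: 92
L2: h(369,660)=(369*31+660)%997=135 [pair 0] h(983,56)=(983*31+56)%997=619 [pair 1] -> [135, 619]
  Sibling for proof at L1: 983
L3: h(135,619)=(135*31+619)%997=816 [pair 0] -> [816]
  Sibling for proof at L2: 135
Root: 816
Proof path (sibling hashes from leaf to root): [92, 983, 135]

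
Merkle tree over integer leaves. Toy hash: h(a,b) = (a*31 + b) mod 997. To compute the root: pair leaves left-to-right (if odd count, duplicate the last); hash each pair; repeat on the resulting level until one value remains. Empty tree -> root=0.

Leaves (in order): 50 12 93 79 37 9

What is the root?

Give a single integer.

L0: [50, 12, 93, 79, 37, 9]
L1: h(50,12)=(50*31+12)%997=565 h(93,79)=(93*31+79)%997=968 h(37,9)=(37*31+9)%997=159 -> [565, 968, 159]
L2: h(565,968)=(565*31+968)%997=537 h(159,159)=(159*31+159)%997=103 -> [537, 103]
L3: h(537,103)=(537*31+103)%997=798 -> [798]

Answer: 798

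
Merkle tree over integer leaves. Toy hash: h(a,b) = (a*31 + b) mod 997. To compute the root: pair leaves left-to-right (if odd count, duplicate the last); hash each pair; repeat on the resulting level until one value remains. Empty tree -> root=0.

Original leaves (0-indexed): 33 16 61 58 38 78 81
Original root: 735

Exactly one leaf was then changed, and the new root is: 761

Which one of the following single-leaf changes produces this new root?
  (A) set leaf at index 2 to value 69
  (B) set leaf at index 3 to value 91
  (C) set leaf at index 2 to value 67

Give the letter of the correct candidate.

Original leaves: [33, 16, 61, 58, 38, 78, 81]
Target new root: 761
Try each candidate change and compute the resulting root:
Candidate A: set leaf[2] = 69 -> leaves = [33, 16, 69, 58, 38, 78, 81]
  L0: [33, 16, 69, 58, 38, 78, 81]
  L1: h(33,16)=(33*31+16)%997=42 h(69,58)=(69*31+58)%997=203 h(38,78)=(38*31+78)%997=259 h(81,81)=(81*31+81)%997=598 -> [42, 203, 259, 598]
  L2: h(42,203)=(42*31+203)%997=508 h(259,598)=(259*31+598)%997=651 -> [508, 651]
  L3: h(508,651)=(508*31+651)%997=447 -> [447]
  root = 447 != target 761
Candidate B: set leaf[3] = 91 -> leaves = [33, 16, 61, 91, 38, 78, 81]
  L0: [33, 16, 61, 91, 38, 78, 81]
  L1: h(33,16)=(33*31+16)%997=42 h(61,91)=(61*31+91)%997=985 h(38,78)=(38*31+78)%997=259 h(81,81)=(81*31+81)%997=598 -> [42, 985, 259, 598]
  L2: h(42,985)=(42*31+985)%997=293 h(259,598)=(259*31+598)%997=651 -> [293, 651]
  L3: h(293,651)=(293*31+651)%997=761 -> [761]
  root = 761 == target 761  ** MATCH **
Candidate C: set leaf[2] = 67 -> leaves = [33, 16, 67, 58, 38, 78, 81]
  L0: [33, 16, 67, 58, 38, 78, 81]
  L1: h(33,16)=(33*31+16)%997=42 h(67,58)=(67*31+58)%997=141 h(38,78)=(38*31+78)%997=259 h(81,81)=(81*31+81)%997=598 -> [42, 141, 259, 598]
  L2: h(42,141)=(42*31+141)%997=446 h(259,598)=(259*31+598)%997=651 -> [446, 651]
  L3: h(446,651)=(446*31+651)%997=519 -> [519]
  root = 519 != target 761
Candidate B produces the target root.

Answer: B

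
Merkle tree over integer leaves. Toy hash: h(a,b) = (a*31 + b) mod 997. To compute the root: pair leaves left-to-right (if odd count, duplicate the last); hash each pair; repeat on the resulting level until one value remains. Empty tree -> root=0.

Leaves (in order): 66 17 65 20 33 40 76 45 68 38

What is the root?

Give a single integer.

Answer: 670

Derivation:
L0: [66, 17, 65, 20, 33, 40, 76, 45, 68, 38]
L1: h(66,17)=(66*31+17)%997=69 h(65,20)=(65*31+20)%997=41 h(33,40)=(33*31+40)%997=66 h(76,45)=(76*31+45)%997=407 h(68,38)=(68*31+38)%997=152 -> [69, 41, 66, 407, 152]
L2: h(69,41)=(69*31+41)%997=186 h(66,407)=(66*31+407)%997=459 h(152,152)=(152*31+152)%997=876 -> [186, 459, 876]
L3: h(186,459)=(186*31+459)%997=243 h(876,876)=(876*31+876)%997=116 -> [243, 116]
L4: h(243,116)=(243*31+116)%997=670 -> [670]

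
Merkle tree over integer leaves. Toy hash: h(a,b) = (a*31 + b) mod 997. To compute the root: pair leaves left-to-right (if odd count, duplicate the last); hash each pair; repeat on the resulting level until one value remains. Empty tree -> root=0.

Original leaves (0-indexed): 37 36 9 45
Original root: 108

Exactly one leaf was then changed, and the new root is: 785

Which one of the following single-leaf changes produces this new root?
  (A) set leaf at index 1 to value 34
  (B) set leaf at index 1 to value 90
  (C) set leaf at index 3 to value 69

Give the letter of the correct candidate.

Original leaves: [37, 36, 9, 45]
Target new root: 785
Try each candidate change and compute the resulting root:
Candidate A: set leaf[1] = 34 -> leaves = [37, 34, 9, 45]
  L0: [37, 34, 9, 45]
  L1: h(37,34)=(37*31+34)%997=184 h(9,45)=(9*31+45)%997=324 -> [184, 324]
  L2: h(184,324)=(184*31+324)%997=46 -> [46]
  root = 46 != target 785
Candidate B: set leaf[1] = 90 -> leaves = [37, 90, 9, 45]
  L0: [37, 90, 9, 45]
  L1: h(37,90)=(37*31+90)%997=240 h(9,45)=(9*31+45)%997=324 -> [240, 324]
  L2: h(240,324)=(240*31+324)%997=785 -> [785]
  root = 785 == target 785  ** MATCH **
Candidate C: set leaf[3] = 69 -> leaves = [37, 36, 9, 69]
  L0: [37, 36, 9, 69]
  L1: h(37,36)=(37*31+36)%997=186 h(9,69)=(9*31+69)%997=348 -> [186, 348]
  L2: h(186,348)=(186*31+348)%997=132 -> [132]
  root = 132 != target 785
Candidate B produces the target root.

Answer: B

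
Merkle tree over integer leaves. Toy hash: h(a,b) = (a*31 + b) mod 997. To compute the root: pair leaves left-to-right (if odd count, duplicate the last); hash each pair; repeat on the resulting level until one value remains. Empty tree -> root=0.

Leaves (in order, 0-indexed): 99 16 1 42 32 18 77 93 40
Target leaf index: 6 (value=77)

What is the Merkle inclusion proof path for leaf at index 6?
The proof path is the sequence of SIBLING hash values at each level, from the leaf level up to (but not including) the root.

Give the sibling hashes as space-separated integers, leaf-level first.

Answer: 93 13 993 662

Derivation:
L0 (leaves): [99, 16, 1, 42, 32, 18, 77, 93, 40], target index=6
L1: h(99,16)=(99*31+16)%997=94 [pair 0] h(1,42)=(1*31+42)%997=73 [pair 1] h(32,18)=(32*31+18)%997=13 [pair 2] h(77,93)=(77*31+93)%997=486 [pair 3] h(40,40)=(40*31+40)%997=283 [pair 4] -> [94, 73, 13, 486, 283]
  Sibling for proof at L0: 93
L2: h(94,73)=(94*31+73)%997=993 [pair 0] h(13,486)=(13*31+486)%997=889 [pair 1] h(283,283)=(283*31+283)%997=83 [pair 2] -> [993, 889, 83]
  Sibling for proof at L1: 13
L3: h(993,889)=(993*31+889)%997=765 [pair 0] h(83,83)=(83*31+83)%997=662 [pair 1] -> [765, 662]
  Sibling for proof at L2: 993
L4: h(765,662)=(765*31+662)%997=449 [pair 0] -> [449]
  Sibling for proof at L3: 662
Root: 449
Proof path (sibling hashes from leaf to root): [93, 13, 993, 662]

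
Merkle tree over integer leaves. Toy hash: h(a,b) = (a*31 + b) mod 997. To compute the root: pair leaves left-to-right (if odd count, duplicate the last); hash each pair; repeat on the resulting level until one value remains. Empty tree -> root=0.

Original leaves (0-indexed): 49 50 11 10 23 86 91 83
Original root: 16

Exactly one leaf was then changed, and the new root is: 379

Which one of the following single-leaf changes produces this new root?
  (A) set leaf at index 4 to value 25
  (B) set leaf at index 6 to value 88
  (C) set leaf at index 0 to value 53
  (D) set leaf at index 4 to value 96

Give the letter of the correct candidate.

Answer: D

Derivation:
Original leaves: [49, 50, 11, 10, 23, 86, 91, 83]
Target new root: 379
Try each candidate change and compute the resulting root:
Candidate A: set leaf[4] = 25 -> leaves = [49, 50, 11, 10, 25, 86, 91, 83]
  L0: [49, 50, 11, 10, 25, 86, 91, 83]
  L1: h(49,50)=(49*31+50)%997=572 h(11,10)=(11*31+10)%997=351 h(25,86)=(25*31+86)%997=861 h(91,83)=(91*31+83)%997=910 -> [572, 351, 861, 910]
  L2: h(572,351)=(572*31+351)%997=137 h(861,910)=(861*31+910)%997=682 -> [137, 682]
  L3: h(137,682)=(137*31+682)%997=941 -> [941]
  root = 941 != target 379
Candidate B: set leaf[6] = 88 -> leaves = [49, 50, 11, 10, 23, 86, 88, 83]
  L0: [49, 50, 11, 10, 23, 86, 88, 83]
  L1: h(49,50)=(49*31+50)%997=572 h(11,10)=(11*31+10)%997=351 h(23,86)=(23*31+86)%997=799 h(88,83)=(88*31+83)%997=817 -> [572, 351, 799, 817]
  L2: h(572,351)=(572*31+351)%997=137 h(799,817)=(799*31+817)%997=661 -> [137, 661]
  L3: h(137,661)=(137*31+661)%997=920 -> [920]
  root = 920 != target 379
Candidate C: set leaf[0] = 53 -> leaves = [53, 50, 11, 10, 23, 86, 91, 83]
  L0: [53, 50, 11, 10, 23, 86, 91, 83]
  L1: h(53,50)=(53*31+50)%997=696 h(11,10)=(11*31+10)%997=351 h(23,86)=(23*31+86)%997=799 h(91,83)=(91*31+83)%997=910 -> [696, 351, 799, 910]
  L2: h(696,351)=(696*31+351)%997=990 h(799,910)=(799*31+910)%997=754 -> [990, 754]
  L3: h(990,754)=(990*31+754)%997=537 -> [537]
  root = 537 != target 379
Candidate D: set leaf[4] = 96 -> leaves = [49, 50, 11, 10, 96, 86, 91, 83]
  L0: [49, 50, 11, 10, 96, 86, 91, 83]
  L1: h(49,50)=(49*31+50)%997=572 h(11,10)=(11*31+10)%997=351 h(96,86)=(96*31+86)%997=71 h(91,83)=(91*31+83)%997=910 -> [572, 351, 71, 910]
  L2: h(572,351)=(572*31+351)%997=137 h(71,910)=(71*31+910)%997=120 -> [137, 120]
  L3: h(137,120)=(137*31+120)%997=379 -> [379]
  root = 379 == target 379  ** MATCH **
Candidate D produces the target root.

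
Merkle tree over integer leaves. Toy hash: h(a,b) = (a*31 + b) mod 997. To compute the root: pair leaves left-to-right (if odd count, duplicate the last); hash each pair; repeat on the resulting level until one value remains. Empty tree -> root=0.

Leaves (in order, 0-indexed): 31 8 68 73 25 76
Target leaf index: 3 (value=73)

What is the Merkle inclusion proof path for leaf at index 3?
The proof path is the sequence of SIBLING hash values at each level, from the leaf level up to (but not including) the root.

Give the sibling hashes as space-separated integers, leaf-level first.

Answer: 68 969 313

Derivation:
L0 (leaves): [31, 8, 68, 73, 25, 76], target index=3
L1: h(31,8)=(31*31+8)%997=969 [pair 0] h(68,73)=(68*31+73)%997=187 [pair 1] h(25,76)=(25*31+76)%997=851 [pair 2] -> [969, 187, 851]
  Sibling for proof at L0: 68
L2: h(969,187)=(969*31+187)%997=316 [pair 0] h(851,851)=(851*31+851)%997=313 [pair 1] -> [316, 313]
  Sibling for proof at L1: 969
L3: h(316,313)=(316*31+313)%997=139 [pair 0] -> [139]
  Sibling for proof at L2: 313
Root: 139
Proof path (sibling hashes from leaf to root): [68, 969, 313]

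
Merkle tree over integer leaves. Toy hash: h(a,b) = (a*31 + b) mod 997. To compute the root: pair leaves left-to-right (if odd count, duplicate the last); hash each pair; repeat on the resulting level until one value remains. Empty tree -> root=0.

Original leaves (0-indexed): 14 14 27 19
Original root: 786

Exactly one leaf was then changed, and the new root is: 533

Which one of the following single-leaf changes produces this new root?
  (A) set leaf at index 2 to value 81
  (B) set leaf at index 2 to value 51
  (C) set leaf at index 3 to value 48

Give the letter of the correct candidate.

Original leaves: [14, 14, 27, 19]
Target new root: 533
Try each candidate change and compute the resulting root:
Candidate A: set leaf[2] = 81 -> leaves = [14, 14, 81, 19]
  L0: [14, 14, 81, 19]
  L1: h(14,14)=(14*31+14)%997=448 h(81,19)=(81*31+19)%997=536 -> [448, 536]
  L2: h(448,536)=(448*31+536)%997=466 -> [466]
  root = 466 != target 533
Candidate B: set leaf[2] = 51 -> leaves = [14, 14, 51, 19]
  L0: [14, 14, 51, 19]
  L1: h(14,14)=(14*31+14)%997=448 h(51,19)=(51*31+19)%997=603 -> [448, 603]
  L2: h(448,603)=(448*31+603)%997=533 -> [533]
  root = 533 == target 533  ** MATCH **
Candidate C: set leaf[3] = 48 -> leaves = [14, 14, 27, 48]
  L0: [14, 14, 27, 48]
  L1: h(14,14)=(14*31+14)%997=448 h(27,48)=(27*31+48)%997=885 -> [448, 885]
  L2: h(448,885)=(448*31+885)%997=815 -> [815]
  root = 815 != target 533
Candidate B produces the target root.

Answer: B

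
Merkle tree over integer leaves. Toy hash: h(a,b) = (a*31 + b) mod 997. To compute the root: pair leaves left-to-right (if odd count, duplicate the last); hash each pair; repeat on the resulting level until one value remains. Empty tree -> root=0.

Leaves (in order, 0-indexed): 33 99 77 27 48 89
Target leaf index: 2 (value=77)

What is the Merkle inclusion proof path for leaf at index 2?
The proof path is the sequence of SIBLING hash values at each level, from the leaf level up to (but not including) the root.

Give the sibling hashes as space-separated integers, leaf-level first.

L0 (leaves): [33, 99, 77, 27, 48, 89], target index=2
L1: h(33,99)=(33*31+99)%997=125 [pair 0] h(77,27)=(77*31+27)%997=420 [pair 1] h(48,89)=(48*31+89)%997=580 [pair 2] -> [125, 420, 580]
  Sibling for proof at L0: 27
L2: h(125,420)=(125*31+420)%997=307 [pair 0] h(580,580)=(580*31+580)%997=614 [pair 1] -> [307, 614]
  Sibling for proof at L1: 125
L3: h(307,614)=(307*31+614)%997=161 [pair 0] -> [161]
  Sibling for proof at L2: 614
Root: 161
Proof path (sibling hashes from leaf to root): [27, 125, 614]

Answer: 27 125 614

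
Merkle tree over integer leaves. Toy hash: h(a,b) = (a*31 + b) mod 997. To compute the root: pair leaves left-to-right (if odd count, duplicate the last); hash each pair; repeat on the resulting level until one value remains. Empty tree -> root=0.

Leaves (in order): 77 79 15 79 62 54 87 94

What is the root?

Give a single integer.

L0: [77, 79, 15, 79, 62, 54, 87, 94]
L1: h(77,79)=(77*31+79)%997=472 h(15,79)=(15*31+79)%997=544 h(62,54)=(62*31+54)%997=979 h(87,94)=(87*31+94)%997=797 -> [472, 544, 979, 797]
L2: h(472,544)=(472*31+544)%997=221 h(979,797)=(979*31+797)%997=239 -> [221, 239]
L3: h(221,239)=(221*31+239)%997=111 -> [111]

Answer: 111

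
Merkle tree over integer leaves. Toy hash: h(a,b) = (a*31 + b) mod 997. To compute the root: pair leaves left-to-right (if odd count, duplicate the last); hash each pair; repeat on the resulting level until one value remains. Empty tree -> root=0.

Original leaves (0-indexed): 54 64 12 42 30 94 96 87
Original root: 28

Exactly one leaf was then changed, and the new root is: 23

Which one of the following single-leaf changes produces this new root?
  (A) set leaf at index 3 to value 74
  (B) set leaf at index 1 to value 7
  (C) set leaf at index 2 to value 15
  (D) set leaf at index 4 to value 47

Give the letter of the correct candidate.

Answer: A

Derivation:
Original leaves: [54, 64, 12, 42, 30, 94, 96, 87]
Target new root: 23
Try each candidate change and compute the resulting root:
Candidate A: set leaf[3] = 74 -> leaves = [54, 64, 12, 74, 30, 94, 96, 87]
  L0: [54, 64, 12, 74, 30, 94, 96, 87]
  L1: h(54,64)=(54*31+64)%997=741 h(12,74)=(12*31+74)%997=446 h(30,94)=(30*31+94)%997=27 h(96,87)=(96*31+87)%997=72 -> [741, 446, 27, 72]
  L2: h(741,446)=(741*31+446)%997=486 h(27,72)=(27*31+72)%997=909 -> [486, 909]
  L3: h(486,909)=(486*31+909)%997=23 -> [23]
  root = 23 == target 23  ** MATCH **
Candidate B: set leaf[1] = 7 -> leaves = [54, 7, 12, 42, 30, 94, 96, 87]
  L0: [54, 7, 12, 42, 30, 94, 96, 87]
  L1: h(54,7)=(54*31+7)%997=684 h(12,42)=(12*31+42)%997=414 h(30,94)=(30*31+94)%997=27 h(96,87)=(96*31+87)%997=72 -> [684, 414, 27, 72]
  L2: h(684,414)=(684*31+414)%997=681 h(27,72)=(27*31+72)%997=909 -> [681, 909]
  L3: h(681,909)=(681*31+909)%997=86 -> [86]
  root = 86 != target 23
Candidate C: set leaf[2] = 15 -> leaves = [54, 64, 15, 42, 30, 94, 96, 87]
  L0: [54, 64, 15, 42, 30, 94, 96, 87]
  L1: h(54,64)=(54*31+64)%997=741 h(15,42)=(15*31+42)%997=507 h(30,94)=(30*31+94)%997=27 h(96,87)=(96*31+87)%997=72 -> [741, 507, 27, 72]
  L2: h(741,507)=(741*31+507)%997=547 h(27,72)=(27*31+72)%997=909 -> [547, 909]
  L3: h(547,909)=(547*31+909)%997=917 -> [917]
  root = 917 != target 23
Candidate D: set leaf[4] = 47 -> leaves = [54, 64, 12, 42, 47, 94, 96, 87]
  L0: [54, 64, 12, 42, 47, 94, 96, 87]
  L1: h(54,64)=(54*31+64)%997=741 h(12,42)=(12*31+42)%997=414 h(47,94)=(47*31+94)%997=554 h(96,87)=(96*31+87)%997=72 -> [741, 414, 554, 72]
  L2: h(741,414)=(741*31+414)%997=454 h(554,72)=(554*31+72)%997=297 -> [454, 297]
  L3: h(454,297)=(454*31+297)%997=413 -> [413]
  root = 413 != target 23
Candidate A produces the target root.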